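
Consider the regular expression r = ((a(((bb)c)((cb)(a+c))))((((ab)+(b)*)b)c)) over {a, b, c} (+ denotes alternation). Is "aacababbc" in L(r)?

no

No split of aacababbc into u·v has (a(((bb)c)((cb)(a+c)))) matching u and ((((ab)+(b)*)b)c) matching v.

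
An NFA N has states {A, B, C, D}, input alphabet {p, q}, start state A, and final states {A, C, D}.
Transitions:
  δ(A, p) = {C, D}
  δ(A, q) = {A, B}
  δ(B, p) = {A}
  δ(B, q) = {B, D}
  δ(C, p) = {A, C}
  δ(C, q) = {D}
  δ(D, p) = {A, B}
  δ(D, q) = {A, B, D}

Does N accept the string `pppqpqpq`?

Start: {A}
read p: {C, D}
read p: {A, B, C}
read p: {A, C, D}
read q: {A, B, D}
read p: {A, B, C, D}
read q: {A, B, D}
read p: {A, B, C, D}
read q: {A, B, D}
Reachable ∩ accepting = {A, D} — nonempty.

accepted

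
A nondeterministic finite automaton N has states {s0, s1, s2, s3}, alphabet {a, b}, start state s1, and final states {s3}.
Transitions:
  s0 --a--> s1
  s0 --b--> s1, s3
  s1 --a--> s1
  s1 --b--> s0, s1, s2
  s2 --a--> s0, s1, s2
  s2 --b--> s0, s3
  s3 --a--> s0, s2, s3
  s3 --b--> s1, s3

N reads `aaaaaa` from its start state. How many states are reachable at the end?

Start: {s1}
read a: {s1}
read a: {s1}
read a: {s1}
read a: {s1}
read a: {s1}
read a: {s1}
Final reachable set {s1} has 1 state.

1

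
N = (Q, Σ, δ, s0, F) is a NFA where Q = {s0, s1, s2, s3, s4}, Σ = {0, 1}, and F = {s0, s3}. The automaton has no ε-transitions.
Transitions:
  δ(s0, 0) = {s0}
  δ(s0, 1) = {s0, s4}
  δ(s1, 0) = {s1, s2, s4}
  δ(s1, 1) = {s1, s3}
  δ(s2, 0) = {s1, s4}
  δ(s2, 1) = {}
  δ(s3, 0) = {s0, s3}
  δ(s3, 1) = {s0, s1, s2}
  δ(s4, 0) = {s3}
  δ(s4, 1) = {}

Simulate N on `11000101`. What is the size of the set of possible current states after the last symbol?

Start: {s0}
read 1: {s0, s4}
read 1: {s0, s4}
read 0: {s0, s3}
read 0: {s0, s3}
read 0: {s0, s3}
read 1: {s0, s1, s2, s4}
read 0: {s0, s1, s2, s3, s4}
read 1: {s0, s1, s2, s3, s4}
Final reachable set {s0, s1, s2, s3, s4} has 5 states.

5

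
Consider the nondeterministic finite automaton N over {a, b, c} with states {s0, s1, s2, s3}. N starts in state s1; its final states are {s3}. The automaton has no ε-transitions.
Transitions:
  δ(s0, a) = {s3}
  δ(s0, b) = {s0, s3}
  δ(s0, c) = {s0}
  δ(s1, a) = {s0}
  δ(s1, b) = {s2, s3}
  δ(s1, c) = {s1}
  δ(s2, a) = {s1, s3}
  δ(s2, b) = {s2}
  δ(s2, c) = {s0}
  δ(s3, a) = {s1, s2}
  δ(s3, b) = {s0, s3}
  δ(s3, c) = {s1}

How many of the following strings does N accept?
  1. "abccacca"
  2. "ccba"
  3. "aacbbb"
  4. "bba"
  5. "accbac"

4

"abccacca": accepted
"ccba": accepted
"aacbbb": accepted
"bba": accepted
"accbac": rejected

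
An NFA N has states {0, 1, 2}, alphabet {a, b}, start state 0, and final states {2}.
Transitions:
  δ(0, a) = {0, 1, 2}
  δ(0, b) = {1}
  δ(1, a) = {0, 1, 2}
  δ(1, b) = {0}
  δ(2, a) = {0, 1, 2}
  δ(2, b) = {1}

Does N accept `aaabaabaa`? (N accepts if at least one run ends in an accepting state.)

Start: {0}
read a: {0, 1, 2}
read a: {0, 1, 2}
read a: {0, 1, 2}
read b: {0, 1}
read a: {0, 1, 2}
read a: {0, 1, 2}
read b: {0, 1}
read a: {0, 1, 2}
read a: {0, 1, 2}
Reachable ∩ accepting = {2} — nonempty.

accepted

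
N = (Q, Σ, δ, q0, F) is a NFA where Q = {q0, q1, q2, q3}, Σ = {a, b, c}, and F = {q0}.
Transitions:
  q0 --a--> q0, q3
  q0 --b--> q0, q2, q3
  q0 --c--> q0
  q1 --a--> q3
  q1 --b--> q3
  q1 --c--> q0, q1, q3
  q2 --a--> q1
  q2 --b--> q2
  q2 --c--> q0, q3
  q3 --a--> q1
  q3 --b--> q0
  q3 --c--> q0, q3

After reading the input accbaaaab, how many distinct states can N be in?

3

Start: {q0}
read a: {q0, q3}
read c: {q0, q3}
read c: {q0, q3}
read b: {q0, q2, q3}
read a: {q0, q1, q3}
read a: {q0, q1, q3}
read a: {q0, q1, q3}
read a: {q0, q1, q3}
read b: {q0, q2, q3}
Final reachable set {q0, q2, q3} has 3 states.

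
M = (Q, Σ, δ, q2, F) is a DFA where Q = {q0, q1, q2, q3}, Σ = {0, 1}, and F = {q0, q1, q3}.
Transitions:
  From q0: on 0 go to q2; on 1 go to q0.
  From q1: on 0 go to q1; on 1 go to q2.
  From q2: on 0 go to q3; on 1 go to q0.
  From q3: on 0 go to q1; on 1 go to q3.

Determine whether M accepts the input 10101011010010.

accepted

q2 --1--> q0
q0 --0--> q2
q2 --1--> q0
q0 --0--> q2
q2 --1--> q0
q0 --0--> q2
q2 --1--> q0
q0 --1--> q0
q0 --0--> q2
q2 --1--> q0
q0 --0--> q2
q2 --0--> q3
q3 --1--> q3
q3 --0--> q1
End in state q1, which is an accepting state.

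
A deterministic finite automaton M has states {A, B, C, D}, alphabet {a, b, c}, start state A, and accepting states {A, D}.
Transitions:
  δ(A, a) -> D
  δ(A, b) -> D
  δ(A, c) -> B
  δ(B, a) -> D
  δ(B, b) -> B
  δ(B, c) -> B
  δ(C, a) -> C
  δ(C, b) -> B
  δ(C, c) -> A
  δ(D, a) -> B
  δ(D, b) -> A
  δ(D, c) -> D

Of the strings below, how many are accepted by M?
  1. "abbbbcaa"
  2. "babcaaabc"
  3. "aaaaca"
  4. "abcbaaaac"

2

"abbbbcaa": accepted
"babcaaabc": rejected
"aaaaca": accepted
"abcbaaaac": rejected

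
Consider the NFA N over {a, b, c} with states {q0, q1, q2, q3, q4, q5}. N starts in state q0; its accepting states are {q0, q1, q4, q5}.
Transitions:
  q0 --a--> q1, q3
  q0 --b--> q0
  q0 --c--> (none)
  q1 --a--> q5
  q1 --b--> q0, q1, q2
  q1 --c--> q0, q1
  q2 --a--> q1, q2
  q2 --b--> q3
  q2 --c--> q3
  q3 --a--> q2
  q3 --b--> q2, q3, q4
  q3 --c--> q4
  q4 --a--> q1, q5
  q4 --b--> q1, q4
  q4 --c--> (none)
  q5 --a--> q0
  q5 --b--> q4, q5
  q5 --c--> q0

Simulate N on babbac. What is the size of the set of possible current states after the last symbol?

4

Start: {q0}
read b: {q0}
read a: {q1, q3}
read b: {q0, q1, q2, q3, q4}
read b: {q0, q1, q2, q3, q4}
read a: {q1, q2, q3, q5}
read c: {q0, q1, q3, q4}
Final reachable set {q0, q1, q3, q4} has 4 states.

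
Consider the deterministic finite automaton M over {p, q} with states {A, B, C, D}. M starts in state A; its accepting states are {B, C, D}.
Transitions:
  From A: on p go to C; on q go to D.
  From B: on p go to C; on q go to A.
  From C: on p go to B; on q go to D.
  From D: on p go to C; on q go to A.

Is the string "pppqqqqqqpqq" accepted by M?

A --p--> C
C --p--> B
B --p--> C
C --q--> D
D --q--> A
A --q--> D
D --q--> A
A --q--> D
D --q--> A
A --p--> C
C --q--> D
D --q--> A
End in state A, which is not an accepting state.

rejected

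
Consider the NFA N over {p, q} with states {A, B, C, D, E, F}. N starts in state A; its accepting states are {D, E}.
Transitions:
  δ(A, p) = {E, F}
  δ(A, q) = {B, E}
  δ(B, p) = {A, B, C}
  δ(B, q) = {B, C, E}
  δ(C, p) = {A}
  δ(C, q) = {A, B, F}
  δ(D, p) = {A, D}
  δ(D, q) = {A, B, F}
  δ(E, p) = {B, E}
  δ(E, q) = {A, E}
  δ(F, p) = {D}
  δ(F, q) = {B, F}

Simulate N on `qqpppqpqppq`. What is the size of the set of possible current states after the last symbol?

5

Start: {A}
read q: {B, E}
read q: {A, B, C, E}
read p: {A, B, C, E, F}
read p: {A, B, C, D, E, F}
read p: {A, B, C, D, E, F}
read q: {A, B, C, E, F}
read p: {A, B, C, D, E, F}
read q: {A, B, C, E, F}
read p: {A, B, C, D, E, F}
read p: {A, B, C, D, E, F}
read q: {A, B, C, E, F}
Final reachable set {A, B, C, E, F} has 5 states.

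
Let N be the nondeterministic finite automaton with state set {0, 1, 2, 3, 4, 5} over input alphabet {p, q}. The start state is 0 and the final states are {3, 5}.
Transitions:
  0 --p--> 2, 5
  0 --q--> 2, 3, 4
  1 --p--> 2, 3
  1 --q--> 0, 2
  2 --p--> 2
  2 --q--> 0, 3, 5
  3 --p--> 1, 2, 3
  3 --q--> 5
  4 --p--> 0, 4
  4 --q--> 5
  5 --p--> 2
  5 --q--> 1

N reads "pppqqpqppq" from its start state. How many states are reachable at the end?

6

Start: {0}
read p: {2, 5}
read p: {2}
read p: {2}
read q: {0, 3, 5}
read q: {1, 2, 3, 4, 5}
read p: {0, 1, 2, 3, 4}
read q: {0, 2, 3, 4, 5}
read p: {0, 1, 2, 3, 4, 5}
read p: {0, 1, 2, 3, 4, 5}
read q: {0, 1, 2, 3, 4, 5}
Final reachable set {0, 1, 2, 3, 4, 5} has 6 states.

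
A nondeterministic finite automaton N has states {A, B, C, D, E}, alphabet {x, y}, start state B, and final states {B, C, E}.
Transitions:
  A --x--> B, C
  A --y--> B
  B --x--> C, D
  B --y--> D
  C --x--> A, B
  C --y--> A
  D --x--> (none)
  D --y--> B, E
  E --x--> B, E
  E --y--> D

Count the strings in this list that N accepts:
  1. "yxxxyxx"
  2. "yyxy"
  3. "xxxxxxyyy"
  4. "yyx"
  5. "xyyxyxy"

"yxxxyxx": rejected
"yyxy": accepted
"xxxxxxyyy": accepted
"yyx": accepted
"xyyxyxy": accepted

4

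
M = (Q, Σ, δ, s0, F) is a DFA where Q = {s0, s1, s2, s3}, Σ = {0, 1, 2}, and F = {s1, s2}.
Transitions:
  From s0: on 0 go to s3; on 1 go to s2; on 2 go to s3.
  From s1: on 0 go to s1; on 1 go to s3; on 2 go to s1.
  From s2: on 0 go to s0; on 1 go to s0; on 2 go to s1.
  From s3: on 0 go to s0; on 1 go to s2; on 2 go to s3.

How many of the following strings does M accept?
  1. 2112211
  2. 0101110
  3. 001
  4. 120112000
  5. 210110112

2

2112211: rejected
0101110: rejected
001: accepted
120112000: accepted
210110112: rejected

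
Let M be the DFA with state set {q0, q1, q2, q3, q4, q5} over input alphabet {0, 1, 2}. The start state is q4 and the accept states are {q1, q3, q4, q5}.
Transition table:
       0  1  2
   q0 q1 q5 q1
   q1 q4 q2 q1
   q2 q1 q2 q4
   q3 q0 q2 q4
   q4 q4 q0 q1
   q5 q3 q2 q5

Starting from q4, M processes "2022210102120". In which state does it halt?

q4

q4 --2--> q1
q1 --0--> q4
q4 --2--> q1
q1 --2--> q1
q1 --2--> q1
q1 --1--> q2
q2 --0--> q1
q1 --1--> q2
q2 --0--> q1
q1 --2--> q1
q1 --1--> q2
q2 --2--> q4
q4 --0--> q4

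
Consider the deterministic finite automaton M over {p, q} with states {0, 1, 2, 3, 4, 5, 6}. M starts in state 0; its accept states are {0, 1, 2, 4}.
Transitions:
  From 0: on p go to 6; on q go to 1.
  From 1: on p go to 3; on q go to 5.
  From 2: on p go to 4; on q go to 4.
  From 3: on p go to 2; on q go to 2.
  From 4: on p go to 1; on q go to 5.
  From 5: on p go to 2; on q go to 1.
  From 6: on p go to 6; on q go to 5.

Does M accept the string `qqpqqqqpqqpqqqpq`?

accepted

0 --q--> 1
1 --q--> 5
5 --p--> 2
2 --q--> 4
4 --q--> 5
5 --q--> 1
1 --q--> 5
5 --p--> 2
2 --q--> 4
4 --q--> 5
5 --p--> 2
2 --q--> 4
4 --q--> 5
5 --q--> 1
1 --p--> 3
3 --q--> 2
End in state 2, which is an accepting state.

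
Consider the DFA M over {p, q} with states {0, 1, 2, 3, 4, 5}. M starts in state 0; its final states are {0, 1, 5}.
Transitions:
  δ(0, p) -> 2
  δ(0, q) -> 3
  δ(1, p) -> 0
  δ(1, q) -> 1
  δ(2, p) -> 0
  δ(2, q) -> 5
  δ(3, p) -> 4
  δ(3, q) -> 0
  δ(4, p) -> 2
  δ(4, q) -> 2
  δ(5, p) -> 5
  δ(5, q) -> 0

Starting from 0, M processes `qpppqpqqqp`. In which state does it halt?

0 --q--> 3
3 --p--> 4
4 --p--> 2
2 --p--> 0
0 --q--> 3
3 --p--> 4
4 --q--> 2
2 --q--> 5
5 --q--> 0
0 --p--> 2

2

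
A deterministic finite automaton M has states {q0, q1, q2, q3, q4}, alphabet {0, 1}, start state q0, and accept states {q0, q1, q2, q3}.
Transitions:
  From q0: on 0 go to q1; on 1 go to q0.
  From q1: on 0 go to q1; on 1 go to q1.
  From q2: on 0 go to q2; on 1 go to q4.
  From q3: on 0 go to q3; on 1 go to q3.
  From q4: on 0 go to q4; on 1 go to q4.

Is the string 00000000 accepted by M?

q0 --0--> q1
q1 --0--> q1
q1 --0--> q1
q1 --0--> q1
q1 --0--> q1
q1 --0--> q1
q1 --0--> q1
q1 --0--> q1
End in state q1, which is an accepting state.

accepted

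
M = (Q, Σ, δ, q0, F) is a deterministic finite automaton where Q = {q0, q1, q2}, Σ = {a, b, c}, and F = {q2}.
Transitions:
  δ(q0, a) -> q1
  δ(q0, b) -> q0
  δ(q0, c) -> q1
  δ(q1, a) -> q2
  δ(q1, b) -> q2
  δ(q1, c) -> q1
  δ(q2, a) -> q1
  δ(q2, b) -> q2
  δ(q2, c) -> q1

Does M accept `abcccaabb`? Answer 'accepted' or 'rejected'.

q0 --a--> q1
q1 --b--> q2
q2 --c--> q1
q1 --c--> q1
q1 --c--> q1
q1 --a--> q2
q2 --a--> q1
q1 --b--> q2
q2 --b--> q2
End in state q2, which is an accepting state.

accepted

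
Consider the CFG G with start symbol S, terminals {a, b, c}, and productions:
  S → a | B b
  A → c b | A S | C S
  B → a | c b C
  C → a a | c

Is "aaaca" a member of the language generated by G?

no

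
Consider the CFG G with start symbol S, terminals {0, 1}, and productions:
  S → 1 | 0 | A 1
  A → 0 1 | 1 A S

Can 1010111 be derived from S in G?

S ⇒ A1 ⇒ 1AS1 ⇒ 101S1 ⇒ 101A11 ⇒ 1010111

yes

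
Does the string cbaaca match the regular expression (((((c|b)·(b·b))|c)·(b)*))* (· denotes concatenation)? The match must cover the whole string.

cbaaca cannot be split into zero or more pieces each matching ((((c|b)·(b·b))|c)·(b)*).

no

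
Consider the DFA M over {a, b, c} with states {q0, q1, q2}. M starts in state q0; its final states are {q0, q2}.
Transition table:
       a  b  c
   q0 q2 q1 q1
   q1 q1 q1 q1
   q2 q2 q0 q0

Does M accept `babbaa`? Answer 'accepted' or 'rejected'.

q0 --b--> q1
q1 --a--> q1
q1 --b--> q1
q1 --b--> q1
q1 --a--> q1
q1 --a--> q1
End in state q1, which is not an accepting state.

rejected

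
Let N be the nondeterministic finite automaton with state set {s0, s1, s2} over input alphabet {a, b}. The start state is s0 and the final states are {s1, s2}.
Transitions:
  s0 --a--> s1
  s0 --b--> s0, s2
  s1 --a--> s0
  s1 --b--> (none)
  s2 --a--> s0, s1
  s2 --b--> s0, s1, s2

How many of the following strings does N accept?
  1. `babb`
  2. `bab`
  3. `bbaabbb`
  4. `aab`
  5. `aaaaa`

`babb`: accepted
`bab`: accepted
`bbaabbb`: accepted
`aab`: accepted
`aaaaa`: accepted

5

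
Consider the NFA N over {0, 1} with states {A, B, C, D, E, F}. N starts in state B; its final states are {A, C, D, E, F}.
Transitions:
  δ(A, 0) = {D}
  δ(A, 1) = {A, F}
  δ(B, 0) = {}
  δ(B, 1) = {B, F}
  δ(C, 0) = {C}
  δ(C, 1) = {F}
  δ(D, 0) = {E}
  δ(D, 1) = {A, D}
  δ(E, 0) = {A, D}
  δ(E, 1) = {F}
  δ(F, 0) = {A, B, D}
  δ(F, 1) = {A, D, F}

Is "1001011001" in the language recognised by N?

accepted

Start: {B}
read 1: {B, F}
read 0: {A, B, D}
read 0: {D, E}
read 1: {A, D, F}
read 0: {A, B, D, E}
read 1: {A, B, D, F}
read 1: {A, B, D, F}
read 0: {A, B, D, E}
read 0: {A, D, E}
read 1: {A, D, F}
Reachable ∩ accepting = {A, D, F} — nonempty.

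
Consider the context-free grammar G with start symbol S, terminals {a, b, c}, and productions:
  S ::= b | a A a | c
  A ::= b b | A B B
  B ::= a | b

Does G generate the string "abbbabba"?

S ⇒ aAa ⇒ aABBa ⇒ aABBBBa ⇒ abbBBBBa ⇒ abbbBBBa ⇒ abbbaBBa ⇒ abbbabBa ⇒ abbbabba

yes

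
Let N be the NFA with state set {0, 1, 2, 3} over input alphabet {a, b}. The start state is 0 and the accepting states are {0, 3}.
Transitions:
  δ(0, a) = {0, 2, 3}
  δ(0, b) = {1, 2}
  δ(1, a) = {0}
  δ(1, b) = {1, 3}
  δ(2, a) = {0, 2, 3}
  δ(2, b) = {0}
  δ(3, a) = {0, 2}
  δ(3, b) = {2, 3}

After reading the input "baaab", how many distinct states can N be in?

Start: {0}
read b: {1, 2}
read a: {0, 2, 3}
read a: {0, 2, 3}
read a: {0, 2, 3}
read b: {0, 1, 2, 3}
Final reachable set {0, 1, 2, 3} has 4 states.

4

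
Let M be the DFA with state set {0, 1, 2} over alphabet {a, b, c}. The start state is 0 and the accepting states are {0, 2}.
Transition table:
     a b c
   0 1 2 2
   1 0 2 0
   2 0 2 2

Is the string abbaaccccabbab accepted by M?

accepted

0 --a--> 1
1 --b--> 2
2 --b--> 2
2 --a--> 0
0 --a--> 1
1 --c--> 0
0 --c--> 2
2 --c--> 2
2 --c--> 2
2 --a--> 0
0 --b--> 2
2 --b--> 2
2 --a--> 0
0 --b--> 2
End in state 2, which is an accepting state.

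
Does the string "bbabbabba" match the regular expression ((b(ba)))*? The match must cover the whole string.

yes

Split into 3 pieces bba · bba · bba; each matches (b(ba)).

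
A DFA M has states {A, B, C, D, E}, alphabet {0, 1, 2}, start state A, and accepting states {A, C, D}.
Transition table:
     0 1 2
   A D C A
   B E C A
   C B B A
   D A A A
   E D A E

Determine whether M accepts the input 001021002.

rejected

A --0--> D
D --0--> A
A --1--> C
C --0--> B
B --2--> A
A --1--> C
C --0--> B
B --0--> E
E --2--> E
End in state E, which is not an accepting state.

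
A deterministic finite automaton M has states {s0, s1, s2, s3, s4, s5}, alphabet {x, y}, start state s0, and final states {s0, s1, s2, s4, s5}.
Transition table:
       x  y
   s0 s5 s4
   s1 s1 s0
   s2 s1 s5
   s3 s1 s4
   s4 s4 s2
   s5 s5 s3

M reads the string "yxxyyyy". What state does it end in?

s0 --y--> s4
s4 --x--> s4
s4 --x--> s4
s4 --y--> s2
s2 --y--> s5
s5 --y--> s3
s3 --y--> s4

s4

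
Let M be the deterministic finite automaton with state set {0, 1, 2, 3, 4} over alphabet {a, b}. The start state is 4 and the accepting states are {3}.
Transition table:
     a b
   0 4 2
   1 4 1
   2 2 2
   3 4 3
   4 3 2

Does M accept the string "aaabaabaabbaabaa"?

4 --a--> 3
3 --a--> 4
4 --a--> 3
3 --b--> 3
3 --a--> 4
4 --a--> 3
3 --b--> 3
3 --a--> 4
4 --a--> 3
3 --b--> 3
3 --b--> 3
3 --a--> 4
4 --a--> 3
3 --b--> 3
3 --a--> 4
4 --a--> 3
End in state 3, which is an accepting state.

accepted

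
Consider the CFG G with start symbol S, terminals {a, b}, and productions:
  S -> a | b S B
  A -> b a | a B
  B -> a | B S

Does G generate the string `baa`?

S ⇒ bSB ⇒ baB ⇒ baa

yes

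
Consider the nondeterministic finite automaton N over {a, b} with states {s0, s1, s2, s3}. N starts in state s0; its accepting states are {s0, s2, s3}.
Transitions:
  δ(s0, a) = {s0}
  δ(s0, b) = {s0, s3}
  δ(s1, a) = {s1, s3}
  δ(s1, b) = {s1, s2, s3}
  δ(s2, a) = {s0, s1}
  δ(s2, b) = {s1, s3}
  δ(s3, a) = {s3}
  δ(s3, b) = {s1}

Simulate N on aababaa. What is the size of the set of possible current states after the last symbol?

3

Start: {s0}
read a: {s0}
read a: {s0}
read b: {s0, s3}
read a: {s0, s3}
read b: {s0, s1, s3}
read a: {s0, s1, s3}
read a: {s0, s1, s3}
Final reachable set {s0, s1, s3} has 3 states.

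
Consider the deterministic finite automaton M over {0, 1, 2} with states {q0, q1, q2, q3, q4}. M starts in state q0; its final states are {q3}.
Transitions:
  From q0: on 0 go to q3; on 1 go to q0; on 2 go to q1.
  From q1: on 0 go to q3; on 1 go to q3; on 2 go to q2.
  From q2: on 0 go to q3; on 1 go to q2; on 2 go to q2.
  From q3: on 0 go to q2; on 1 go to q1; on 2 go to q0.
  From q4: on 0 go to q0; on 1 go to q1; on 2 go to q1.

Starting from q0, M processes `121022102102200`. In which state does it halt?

q2

q0 --1--> q0
q0 --2--> q1
q1 --1--> q3
q3 --0--> q2
q2 --2--> q2
q2 --2--> q2
q2 --1--> q2
q2 --0--> q3
q3 --2--> q0
q0 --1--> q0
q0 --0--> q3
q3 --2--> q0
q0 --2--> q1
q1 --0--> q3
q3 --0--> q2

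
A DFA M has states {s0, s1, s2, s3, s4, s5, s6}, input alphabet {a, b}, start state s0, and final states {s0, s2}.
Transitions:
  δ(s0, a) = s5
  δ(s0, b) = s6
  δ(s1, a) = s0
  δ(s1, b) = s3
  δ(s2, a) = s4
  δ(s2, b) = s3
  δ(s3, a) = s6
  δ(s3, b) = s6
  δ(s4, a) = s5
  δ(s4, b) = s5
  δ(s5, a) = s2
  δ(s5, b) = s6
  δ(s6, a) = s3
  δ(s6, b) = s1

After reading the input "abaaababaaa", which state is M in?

s3

s0 --a--> s5
s5 --b--> s6
s6 --a--> s3
s3 --a--> s6
s6 --a--> s3
s3 --b--> s6
s6 --a--> s3
s3 --b--> s6
s6 --a--> s3
s3 --a--> s6
s6 --a--> s3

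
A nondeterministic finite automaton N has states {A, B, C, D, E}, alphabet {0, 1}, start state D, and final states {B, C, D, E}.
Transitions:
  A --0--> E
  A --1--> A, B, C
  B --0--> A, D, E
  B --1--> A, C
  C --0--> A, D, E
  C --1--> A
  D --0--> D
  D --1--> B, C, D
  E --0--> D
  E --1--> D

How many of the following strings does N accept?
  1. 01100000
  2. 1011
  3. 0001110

01100000: accepted
1011: accepted
0001110: accepted

3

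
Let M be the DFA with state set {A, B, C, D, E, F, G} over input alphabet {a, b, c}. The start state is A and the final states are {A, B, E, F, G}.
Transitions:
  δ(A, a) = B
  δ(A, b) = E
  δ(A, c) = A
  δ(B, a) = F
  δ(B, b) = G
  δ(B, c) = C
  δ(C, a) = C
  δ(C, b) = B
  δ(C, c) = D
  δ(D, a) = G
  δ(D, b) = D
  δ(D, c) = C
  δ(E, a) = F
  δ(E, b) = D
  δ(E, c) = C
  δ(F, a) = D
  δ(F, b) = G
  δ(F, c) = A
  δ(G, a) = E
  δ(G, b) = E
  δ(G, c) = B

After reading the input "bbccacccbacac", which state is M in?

A

A --b--> E
E --b--> D
D --c--> C
C --c--> D
D --a--> G
G --c--> B
B --c--> C
C --c--> D
D --b--> D
D --a--> G
G --c--> B
B --a--> F
F --c--> A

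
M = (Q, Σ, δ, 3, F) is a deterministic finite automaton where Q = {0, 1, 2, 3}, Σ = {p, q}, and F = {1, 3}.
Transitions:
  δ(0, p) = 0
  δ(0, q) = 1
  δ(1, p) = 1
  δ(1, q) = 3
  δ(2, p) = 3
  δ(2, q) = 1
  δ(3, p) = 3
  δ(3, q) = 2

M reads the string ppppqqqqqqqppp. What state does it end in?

3

3 --p--> 3
3 --p--> 3
3 --p--> 3
3 --p--> 3
3 --q--> 2
2 --q--> 1
1 --q--> 3
3 --q--> 2
2 --q--> 1
1 --q--> 3
3 --q--> 2
2 --p--> 3
3 --p--> 3
3 --p--> 3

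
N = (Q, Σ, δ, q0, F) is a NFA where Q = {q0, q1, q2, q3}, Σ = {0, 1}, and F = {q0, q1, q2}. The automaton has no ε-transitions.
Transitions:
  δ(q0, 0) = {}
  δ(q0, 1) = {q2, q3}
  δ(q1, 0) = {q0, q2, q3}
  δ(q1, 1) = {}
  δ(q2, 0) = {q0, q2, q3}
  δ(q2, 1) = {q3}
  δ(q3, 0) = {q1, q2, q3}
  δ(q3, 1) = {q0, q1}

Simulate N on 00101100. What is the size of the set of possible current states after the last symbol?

0

Start: {q0}
read 0: {}
The reachable set is empty and stays empty for the remaining 7 symbols.
Final reachable set {} has 0 states.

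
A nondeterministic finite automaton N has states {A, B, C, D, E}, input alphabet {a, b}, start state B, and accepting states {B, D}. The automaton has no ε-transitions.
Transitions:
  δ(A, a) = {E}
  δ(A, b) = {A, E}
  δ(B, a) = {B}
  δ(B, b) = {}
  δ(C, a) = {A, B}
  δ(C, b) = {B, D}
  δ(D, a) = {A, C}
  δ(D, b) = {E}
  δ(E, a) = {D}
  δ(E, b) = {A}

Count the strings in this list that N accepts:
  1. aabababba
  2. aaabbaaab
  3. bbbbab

aabababba: rejected
aaabbaaab: rejected
bbbbab: rejected

0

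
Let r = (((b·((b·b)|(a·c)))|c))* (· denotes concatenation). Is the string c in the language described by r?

yes

Split into 1 piece c; each matches ((b·((b·b)|(a·c)))|c).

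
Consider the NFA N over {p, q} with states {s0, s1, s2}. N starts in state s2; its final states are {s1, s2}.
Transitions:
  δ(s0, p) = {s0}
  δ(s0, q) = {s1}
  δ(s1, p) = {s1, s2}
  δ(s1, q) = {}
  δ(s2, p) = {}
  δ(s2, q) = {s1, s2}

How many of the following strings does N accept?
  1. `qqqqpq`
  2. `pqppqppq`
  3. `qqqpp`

`qqqqpq`: accepted
`pqppqppq`: rejected
`qqqpp`: accepted

2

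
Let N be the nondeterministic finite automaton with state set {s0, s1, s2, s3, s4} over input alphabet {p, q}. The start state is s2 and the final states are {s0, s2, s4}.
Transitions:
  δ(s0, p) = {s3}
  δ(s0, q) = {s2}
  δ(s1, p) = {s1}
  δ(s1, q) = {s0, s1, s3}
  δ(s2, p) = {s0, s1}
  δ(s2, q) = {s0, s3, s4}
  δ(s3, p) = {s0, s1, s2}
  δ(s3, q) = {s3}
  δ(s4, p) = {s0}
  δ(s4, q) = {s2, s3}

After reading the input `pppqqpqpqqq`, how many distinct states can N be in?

Start: {s2}
read p: {s0, s1}
read p: {s1, s3}
read p: {s0, s1, s2}
read q: {s0, s1, s2, s3, s4}
read q: {s0, s1, s2, s3, s4}
read p: {s0, s1, s2, s3}
read q: {s0, s1, s2, s3, s4}
read p: {s0, s1, s2, s3}
read q: {s0, s1, s2, s3, s4}
read q: {s0, s1, s2, s3, s4}
read q: {s0, s1, s2, s3, s4}
Final reachable set {s0, s1, s2, s3, s4} has 5 states.

5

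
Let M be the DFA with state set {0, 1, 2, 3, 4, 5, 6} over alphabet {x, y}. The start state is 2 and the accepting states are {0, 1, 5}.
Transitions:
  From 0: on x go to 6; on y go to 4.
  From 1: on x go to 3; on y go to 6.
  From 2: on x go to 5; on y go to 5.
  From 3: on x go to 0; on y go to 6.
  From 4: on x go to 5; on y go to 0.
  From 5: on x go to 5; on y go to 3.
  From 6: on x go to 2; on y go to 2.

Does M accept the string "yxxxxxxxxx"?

accepted

2 --y--> 5
5 --x--> 5
5 --x--> 5
5 --x--> 5
5 --x--> 5
5 --x--> 5
5 --x--> 5
5 --x--> 5
5 --x--> 5
5 --x--> 5
End in state 5, which is an accepting state.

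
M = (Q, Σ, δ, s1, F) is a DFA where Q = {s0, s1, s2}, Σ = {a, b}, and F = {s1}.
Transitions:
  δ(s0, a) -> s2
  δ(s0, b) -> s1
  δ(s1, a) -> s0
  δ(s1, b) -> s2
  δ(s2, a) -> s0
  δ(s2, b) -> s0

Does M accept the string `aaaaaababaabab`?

s1 --a--> s0
s0 --a--> s2
s2 --a--> s0
s0 --a--> s2
s2 --a--> s0
s0 --a--> s2
s2 --b--> s0
s0 --a--> s2
s2 --b--> s0
s0 --a--> s2
s2 --a--> s0
s0 --b--> s1
s1 --a--> s0
s0 --b--> s1
End in state s1, which is an accepting state.

accepted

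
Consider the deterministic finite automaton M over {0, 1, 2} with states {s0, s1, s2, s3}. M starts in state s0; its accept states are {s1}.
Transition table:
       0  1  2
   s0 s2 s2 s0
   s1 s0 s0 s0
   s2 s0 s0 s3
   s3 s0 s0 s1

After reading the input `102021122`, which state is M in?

s0 --1--> s2
s2 --0--> s0
s0 --2--> s0
s0 --0--> s2
s2 --2--> s3
s3 --1--> s0
s0 --1--> s2
s2 --2--> s3
s3 --2--> s1

s1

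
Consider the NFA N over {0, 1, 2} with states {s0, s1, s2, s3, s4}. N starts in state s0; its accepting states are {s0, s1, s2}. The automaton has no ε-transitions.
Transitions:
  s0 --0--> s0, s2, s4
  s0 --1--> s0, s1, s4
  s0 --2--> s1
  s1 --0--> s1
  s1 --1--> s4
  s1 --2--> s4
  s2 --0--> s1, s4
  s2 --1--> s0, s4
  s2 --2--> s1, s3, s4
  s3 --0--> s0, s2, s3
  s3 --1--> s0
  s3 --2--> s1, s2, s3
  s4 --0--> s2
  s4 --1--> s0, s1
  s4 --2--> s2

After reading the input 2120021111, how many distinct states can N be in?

3

Start: {s0}
read 2: {s1}
read 1: {s4}
read 2: {s2}
read 0: {s1, s4}
read 0: {s1, s2}
read 2: {s1, s3, s4}
read 1: {s0, s1, s4}
read 1: {s0, s1, s4}
read 1: {s0, s1, s4}
read 1: {s0, s1, s4}
Final reachable set {s0, s1, s4} has 3 states.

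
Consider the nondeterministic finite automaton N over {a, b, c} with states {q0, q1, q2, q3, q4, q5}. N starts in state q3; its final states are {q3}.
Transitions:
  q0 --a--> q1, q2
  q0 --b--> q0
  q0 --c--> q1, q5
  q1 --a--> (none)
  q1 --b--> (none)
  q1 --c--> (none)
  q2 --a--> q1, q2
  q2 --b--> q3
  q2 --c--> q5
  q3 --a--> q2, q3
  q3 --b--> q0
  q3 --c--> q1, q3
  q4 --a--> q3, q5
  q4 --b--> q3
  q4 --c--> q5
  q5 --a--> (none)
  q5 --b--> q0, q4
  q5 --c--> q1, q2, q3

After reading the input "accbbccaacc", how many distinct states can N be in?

3

Start: {q3}
read a: {q2, q3}
read c: {q1, q3, q5}
read c: {q1, q2, q3}
read b: {q0, q3}
read b: {q0}
read c: {q1, q5}
read c: {q1, q2, q3}
read a: {q1, q2, q3}
read a: {q1, q2, q3}
read c: {q1, q3, q5}
read c: {q1, q2, q3}
Final reachable set {q1, q2, q3} has 3 states.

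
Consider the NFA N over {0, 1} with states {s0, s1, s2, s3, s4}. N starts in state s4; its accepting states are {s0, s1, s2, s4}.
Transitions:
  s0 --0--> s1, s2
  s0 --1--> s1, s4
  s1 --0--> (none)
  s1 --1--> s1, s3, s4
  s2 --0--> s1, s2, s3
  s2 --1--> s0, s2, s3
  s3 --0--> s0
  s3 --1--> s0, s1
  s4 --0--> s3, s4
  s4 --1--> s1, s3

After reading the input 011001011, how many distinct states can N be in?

Start: {s4}
read 0: {s3, s4}
read 1: {s0, s1, s3}
read 1: {s0, s1, s3, s4}
read 0: {s0, s1, s2, s3, s4}
read 0: {s0, s1, s2, s3, s4}
read 1: {s0, s1, s2, s3, s4}
read 0: {s0, s1, s2, s3, s4}
read 1: {s0, s1, s2, s3, s4}
read 1: {s0, s1, s2, s3, s4}
Final reachable set {s0, s1, s2, s3, s4} has 5 states.

5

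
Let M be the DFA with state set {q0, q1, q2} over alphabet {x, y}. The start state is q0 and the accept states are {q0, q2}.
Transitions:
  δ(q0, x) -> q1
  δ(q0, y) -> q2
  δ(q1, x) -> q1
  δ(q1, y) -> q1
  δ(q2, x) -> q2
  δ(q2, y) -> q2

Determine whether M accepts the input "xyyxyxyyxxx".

rejected

q0 --x--> q1
q1 --y--> q1
q1 --y--> q1
q1 --x--> q1
q1 --y--> q1
q1 --x--> q1
q1 --y--> q1
q1 --y--> q1
q1 --x--> q1
q1 --x--> q1
q1 --x--> q1
End in state q1, which is not an accepting state.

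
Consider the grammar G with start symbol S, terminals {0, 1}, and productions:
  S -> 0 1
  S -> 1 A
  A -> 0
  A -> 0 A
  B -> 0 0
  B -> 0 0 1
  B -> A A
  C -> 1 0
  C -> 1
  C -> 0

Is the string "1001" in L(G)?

no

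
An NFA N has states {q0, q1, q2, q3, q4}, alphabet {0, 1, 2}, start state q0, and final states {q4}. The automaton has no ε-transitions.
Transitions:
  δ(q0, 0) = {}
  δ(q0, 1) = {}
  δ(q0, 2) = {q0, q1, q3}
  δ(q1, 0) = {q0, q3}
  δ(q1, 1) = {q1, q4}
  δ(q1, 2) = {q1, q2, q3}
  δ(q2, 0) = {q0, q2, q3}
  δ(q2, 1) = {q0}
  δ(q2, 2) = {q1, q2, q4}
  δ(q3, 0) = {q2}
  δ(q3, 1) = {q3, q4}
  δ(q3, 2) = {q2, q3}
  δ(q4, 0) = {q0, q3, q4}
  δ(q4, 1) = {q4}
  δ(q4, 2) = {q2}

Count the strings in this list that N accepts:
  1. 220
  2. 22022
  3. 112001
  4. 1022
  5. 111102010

220: rejected
22022: accepted
112001: rejected
1022: rejected
111102010: rejected

1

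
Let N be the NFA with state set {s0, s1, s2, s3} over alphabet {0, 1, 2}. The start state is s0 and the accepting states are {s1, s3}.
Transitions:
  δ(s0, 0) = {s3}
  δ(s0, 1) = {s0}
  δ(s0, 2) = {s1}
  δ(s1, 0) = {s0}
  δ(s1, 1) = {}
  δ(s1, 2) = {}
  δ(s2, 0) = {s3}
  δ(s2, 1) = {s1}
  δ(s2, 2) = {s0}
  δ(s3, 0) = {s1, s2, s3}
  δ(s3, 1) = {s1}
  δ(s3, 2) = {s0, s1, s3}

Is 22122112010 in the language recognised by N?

Start: {s0}
read 2: {s1}
read 2: {}
The reachable set is empty and stays empty for the remaining 9 symbols.
Reachable ∩ accepting = {} — empty.

rejected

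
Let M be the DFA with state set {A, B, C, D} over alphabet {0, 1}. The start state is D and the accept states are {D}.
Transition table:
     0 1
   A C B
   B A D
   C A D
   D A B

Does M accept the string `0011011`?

accepted

D --0--> A
A --0--> C
C --1--> D
D --1--> B
B --0--> A
A --1--> B
B --1--> D
End in state D, which is an accepting state.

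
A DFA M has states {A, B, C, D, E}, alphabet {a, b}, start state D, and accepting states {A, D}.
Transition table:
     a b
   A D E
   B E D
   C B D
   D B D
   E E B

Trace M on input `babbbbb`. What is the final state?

D --b--> D
D --a--> B
B --b--> D
D --b--> D
D --b--> D
D --b--> D
D --b--> D

D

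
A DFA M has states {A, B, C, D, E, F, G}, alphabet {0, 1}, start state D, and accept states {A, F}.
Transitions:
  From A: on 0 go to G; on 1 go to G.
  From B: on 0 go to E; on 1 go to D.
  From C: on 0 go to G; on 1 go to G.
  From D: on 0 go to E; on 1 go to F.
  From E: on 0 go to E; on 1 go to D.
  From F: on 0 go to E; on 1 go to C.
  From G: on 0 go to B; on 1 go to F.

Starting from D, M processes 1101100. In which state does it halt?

D --1--> F
F --1--> C
C --0--> G
G --1--> F
F --1--> C
C --0--> G
G --0--> B

B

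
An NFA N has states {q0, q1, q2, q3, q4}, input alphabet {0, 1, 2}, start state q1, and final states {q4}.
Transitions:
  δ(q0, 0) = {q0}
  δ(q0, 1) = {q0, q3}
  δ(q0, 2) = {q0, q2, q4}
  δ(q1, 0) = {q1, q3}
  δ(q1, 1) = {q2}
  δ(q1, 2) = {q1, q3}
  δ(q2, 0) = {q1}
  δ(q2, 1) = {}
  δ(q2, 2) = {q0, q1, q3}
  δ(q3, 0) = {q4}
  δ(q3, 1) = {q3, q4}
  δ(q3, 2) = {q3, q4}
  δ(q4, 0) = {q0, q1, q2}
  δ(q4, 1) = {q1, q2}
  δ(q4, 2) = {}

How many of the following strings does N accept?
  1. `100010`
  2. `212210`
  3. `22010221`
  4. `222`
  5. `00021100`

5

`100010`: accepted
`212210`: accepted
`22010221`: accepted
`222`: accepted
`00021100`: accepted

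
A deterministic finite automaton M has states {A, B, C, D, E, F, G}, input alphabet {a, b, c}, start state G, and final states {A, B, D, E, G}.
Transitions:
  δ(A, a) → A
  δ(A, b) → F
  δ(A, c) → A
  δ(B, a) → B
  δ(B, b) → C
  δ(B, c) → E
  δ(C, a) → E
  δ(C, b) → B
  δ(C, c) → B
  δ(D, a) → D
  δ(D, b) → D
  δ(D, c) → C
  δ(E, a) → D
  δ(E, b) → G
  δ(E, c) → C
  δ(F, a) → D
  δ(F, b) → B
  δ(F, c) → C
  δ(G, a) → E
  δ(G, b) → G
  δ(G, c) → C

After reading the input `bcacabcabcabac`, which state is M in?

C

G --b--> G
G --c--> C
C --a--> E
E --c--> C
C --a--> E
E --b--> G
G --c--> C
C --a--> E
E --b--> G
G --c--> C
C --a--> E
E --b--> G
G --a--> E
E --c--> C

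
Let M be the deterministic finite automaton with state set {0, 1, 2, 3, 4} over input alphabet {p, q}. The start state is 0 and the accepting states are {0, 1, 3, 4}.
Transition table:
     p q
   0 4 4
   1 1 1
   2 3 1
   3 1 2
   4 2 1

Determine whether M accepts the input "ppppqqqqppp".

accepted

0 --p--> 4
4 --p--> 2
2 --p--> 3
3 --p--> 1
1 --q--> 1
1 --q--> 1
1 --q--> 1
1 --q--> 1
1 --p--> 1
1 --p--> 1
1 --p--> 1
End in state 1, which is an accepting state.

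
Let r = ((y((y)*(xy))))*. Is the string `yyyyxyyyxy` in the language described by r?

Split into 2 pieces yyyyxy · yyxy; each matches (y((y)*(xy))).

yes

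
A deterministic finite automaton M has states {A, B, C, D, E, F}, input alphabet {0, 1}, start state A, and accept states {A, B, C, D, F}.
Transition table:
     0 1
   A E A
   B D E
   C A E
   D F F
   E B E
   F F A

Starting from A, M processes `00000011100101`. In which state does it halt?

A --0--> E
E --0--> B
B --0--> D
D --0--> F
F --0--> F
F --0--> F
F --1--> A
A --1--> A
A --1--> A
A --0--> E
E --0--> B
B --1--> E
E --0--> B
B --1--> E

E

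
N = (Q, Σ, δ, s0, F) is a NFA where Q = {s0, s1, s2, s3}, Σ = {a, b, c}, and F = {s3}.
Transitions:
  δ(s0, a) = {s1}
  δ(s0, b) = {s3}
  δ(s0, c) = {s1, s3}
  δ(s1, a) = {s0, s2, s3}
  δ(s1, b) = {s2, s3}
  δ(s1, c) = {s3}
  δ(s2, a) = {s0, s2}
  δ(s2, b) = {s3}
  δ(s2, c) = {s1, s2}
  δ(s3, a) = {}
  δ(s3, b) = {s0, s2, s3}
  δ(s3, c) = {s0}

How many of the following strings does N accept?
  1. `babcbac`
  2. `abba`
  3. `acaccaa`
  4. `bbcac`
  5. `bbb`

2

`babcbac`: rejected
`abba`: rejected
`acaccaa`: rejected
`bbcac`: accepted
`bbb`: accepted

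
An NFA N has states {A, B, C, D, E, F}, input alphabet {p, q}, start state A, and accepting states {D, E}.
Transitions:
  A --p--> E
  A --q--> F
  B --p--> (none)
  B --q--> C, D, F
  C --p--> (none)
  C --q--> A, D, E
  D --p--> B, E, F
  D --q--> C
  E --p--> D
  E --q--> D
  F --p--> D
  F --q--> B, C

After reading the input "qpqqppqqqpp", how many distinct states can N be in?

4

Start: {A}
read q: {F}
read p: {D}
read q: {C}
read q: {A, D, E}
read p: {B, D, E, F}
read p: {B, D, E, F}
read q: {B, C, D, F}
read q: {A, B, C, D, E, F}
read q: {A, B, C, D, E, F}
read p: {B, D, E, F}
read p: {B, D, E, F}
Final reachable set {B, D, E, F} has 4 states.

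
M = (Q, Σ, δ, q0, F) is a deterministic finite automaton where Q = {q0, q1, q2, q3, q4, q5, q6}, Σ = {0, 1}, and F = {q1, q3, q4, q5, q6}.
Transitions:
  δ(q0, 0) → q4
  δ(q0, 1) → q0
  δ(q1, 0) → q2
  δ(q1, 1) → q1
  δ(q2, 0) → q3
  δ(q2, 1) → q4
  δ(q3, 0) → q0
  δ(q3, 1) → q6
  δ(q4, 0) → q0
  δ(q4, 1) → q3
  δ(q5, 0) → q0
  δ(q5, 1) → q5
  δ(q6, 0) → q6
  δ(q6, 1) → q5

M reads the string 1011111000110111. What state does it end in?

q0 --1--> q0
q0 --0--> q4
q4 --1--> q3
q3 --1--> q6
q6 --1--> q5
q5 --1--> q5
q5 --1--> q5
q5 --0--> q0
q0 --0--> q4
q4 --0--> q0
q0 --1--> q0
q0 --1--> q0
q0 --0--> q4
q4 --1--> q3
q3 --1--> q6
q6 --1--> q5

q5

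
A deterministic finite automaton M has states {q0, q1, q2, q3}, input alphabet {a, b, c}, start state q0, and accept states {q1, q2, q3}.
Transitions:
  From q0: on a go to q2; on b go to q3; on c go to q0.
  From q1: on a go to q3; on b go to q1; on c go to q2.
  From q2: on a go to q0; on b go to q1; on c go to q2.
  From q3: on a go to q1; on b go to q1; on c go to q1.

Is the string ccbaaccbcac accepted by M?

q0 --c--> q0
q0 --c--> q0
q0 --b--> q3
q3 --a--> q1
q1 --a--> q3
q3 --c--> q1
q1 --c--> q2
q2 --b--> q1
q1 --c--> q2
q2 --a--> q0
q0 --c--> q0
End in state q0, which is not an accepting state.

rejected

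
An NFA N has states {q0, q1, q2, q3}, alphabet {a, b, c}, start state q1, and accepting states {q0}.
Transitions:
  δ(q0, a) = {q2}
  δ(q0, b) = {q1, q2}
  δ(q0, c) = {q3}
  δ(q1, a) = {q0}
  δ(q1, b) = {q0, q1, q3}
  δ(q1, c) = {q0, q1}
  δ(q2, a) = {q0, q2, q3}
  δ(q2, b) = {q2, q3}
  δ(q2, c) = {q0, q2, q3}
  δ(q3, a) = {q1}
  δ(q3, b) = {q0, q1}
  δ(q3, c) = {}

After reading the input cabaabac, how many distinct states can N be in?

Start: {q1}
read c: {q0, q1}
read a: {q0, q2}
read b: {q1, q2, q3}
read a: {q0, q1, q2, q3}
read a: {q0, q1, q2, q3}
read b: {q0, q1, q2, q3}
read a: {q0, q1, q2, q3}
read c: {q0, q1, q2, q3}
Final reachable set {q0, q1, q2, q3} has 4 states.

4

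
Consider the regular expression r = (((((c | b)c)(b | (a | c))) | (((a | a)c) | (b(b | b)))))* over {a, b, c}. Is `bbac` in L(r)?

Split into 2 pieces bb · ac; each matches ((((c|b)c)(b|(a|c)))|(((a|a)c)|(b(b|b)))).

yes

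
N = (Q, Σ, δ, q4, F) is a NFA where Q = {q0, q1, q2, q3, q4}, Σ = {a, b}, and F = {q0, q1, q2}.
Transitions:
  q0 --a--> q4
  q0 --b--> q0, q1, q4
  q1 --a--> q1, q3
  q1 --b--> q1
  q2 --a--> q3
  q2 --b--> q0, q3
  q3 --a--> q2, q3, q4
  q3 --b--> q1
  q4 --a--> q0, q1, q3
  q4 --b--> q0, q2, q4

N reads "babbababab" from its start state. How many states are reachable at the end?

5

Start: {q4}
read b: {q0, q2, q4}
read a: {q0, q1, q3, q4}
read b: {q0, q1, q2, q4}
read b: {q0, q1, q2, q3, q4}
read a: {q0, q1, q2, q3, q4}
read b: {q0, q1, q2, q3, q4}
read a: {q0, q1, q2, q3, q4}
read b: {q0, q1, q2, q3, q4}
read a: {q0, q1, q2, q3, q4}
read b: {q0, q1, q2, q3, q4}
Final reachable set {q0, q1, q2, q3, q4} has 5 states.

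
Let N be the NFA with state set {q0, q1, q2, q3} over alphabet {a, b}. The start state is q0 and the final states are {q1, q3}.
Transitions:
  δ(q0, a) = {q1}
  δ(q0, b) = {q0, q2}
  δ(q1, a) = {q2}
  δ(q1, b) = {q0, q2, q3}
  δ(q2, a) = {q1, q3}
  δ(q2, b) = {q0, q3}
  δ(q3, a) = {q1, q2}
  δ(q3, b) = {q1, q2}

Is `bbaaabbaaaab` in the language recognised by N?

Start: {q0}
read b: {q0, q2}
read b: {q0, q2, q3}
read a: {q1, q2, q3}
read a: {q1, q2, q3}
read a: {q1, q2, q3}
read b: {q0, q1, q2, q3}
read b: {q0, q1, q2, q3}
read a: {q1, q2, q3}
read a: {q1, q2, q3}
read a: {q1, q2, q3}
read a: {q1, q2, q3}
read b: {q0, q1, q2, q3}
Reachable ∩ accepting = {q1, q3} — nonempty.

accepted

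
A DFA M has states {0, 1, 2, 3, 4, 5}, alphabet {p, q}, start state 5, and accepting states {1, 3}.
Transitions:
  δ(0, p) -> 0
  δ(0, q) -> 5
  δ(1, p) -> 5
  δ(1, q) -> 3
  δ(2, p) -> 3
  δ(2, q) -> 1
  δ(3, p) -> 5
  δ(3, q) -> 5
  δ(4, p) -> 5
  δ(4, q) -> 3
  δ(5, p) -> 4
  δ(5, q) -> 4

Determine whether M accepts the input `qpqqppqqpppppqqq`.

rejected

5 --q--> 4
4 --p--> 5
5 --q--> 4
4 --q--> 3
3 --p--> 5
5 --p--> 4
4 --q--> 3
3 --q--> 5
5 --p--> 4
4 --p--> 5
5 --p--> 4
4 --p--> 5
5 --p--> 4
4 --q--> 3
3 --q--> 5
5 --q--> 4
End in state 4, which is not an accepting state.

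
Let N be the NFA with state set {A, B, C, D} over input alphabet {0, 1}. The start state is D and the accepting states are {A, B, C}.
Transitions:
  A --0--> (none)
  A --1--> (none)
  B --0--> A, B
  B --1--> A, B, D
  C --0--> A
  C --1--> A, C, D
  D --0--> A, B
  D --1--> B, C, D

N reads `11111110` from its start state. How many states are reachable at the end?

Start: {D}
read 1: {B, C, D}
read 1: {A, B, C, D}
read 1: {A, B, C, D}
read 1: {A, B, C, D}
read 1: {A, B, C, D}
read 1: {A, B, C, D}
read 1: {A, B, C, D}
read 0: {A, B}
Final reachable set {A, B} has 2 states.

2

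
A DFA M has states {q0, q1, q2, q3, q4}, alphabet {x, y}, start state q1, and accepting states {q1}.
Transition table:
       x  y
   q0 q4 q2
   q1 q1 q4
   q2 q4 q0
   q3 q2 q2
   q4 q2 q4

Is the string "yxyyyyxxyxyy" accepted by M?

rejected

q1 --y--> q4
q4 --x--> q2
q2 --y--> q0
q0 --y--> q2
q2 --y--> q0
q0 --y--> q2
q2 --x--> q4
q4 --x--> q2
q2 --y--> q0
q0 --x--> q4
q4 --y--> q4
q4 --y--> q4
End in state q4, which is not an accepting state.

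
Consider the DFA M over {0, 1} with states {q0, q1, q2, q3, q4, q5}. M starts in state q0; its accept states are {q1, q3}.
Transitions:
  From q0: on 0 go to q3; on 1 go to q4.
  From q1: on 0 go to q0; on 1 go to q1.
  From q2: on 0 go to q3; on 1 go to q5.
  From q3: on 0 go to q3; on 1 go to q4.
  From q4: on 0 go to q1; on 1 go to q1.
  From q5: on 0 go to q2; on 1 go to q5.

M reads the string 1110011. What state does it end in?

q1

q0 --1--> q4
q4 --1--> q1
q1 --1--> q1
q1 --0--> q0
q0 --0--> q3
q3 --1--> q4
q4 --1--> q1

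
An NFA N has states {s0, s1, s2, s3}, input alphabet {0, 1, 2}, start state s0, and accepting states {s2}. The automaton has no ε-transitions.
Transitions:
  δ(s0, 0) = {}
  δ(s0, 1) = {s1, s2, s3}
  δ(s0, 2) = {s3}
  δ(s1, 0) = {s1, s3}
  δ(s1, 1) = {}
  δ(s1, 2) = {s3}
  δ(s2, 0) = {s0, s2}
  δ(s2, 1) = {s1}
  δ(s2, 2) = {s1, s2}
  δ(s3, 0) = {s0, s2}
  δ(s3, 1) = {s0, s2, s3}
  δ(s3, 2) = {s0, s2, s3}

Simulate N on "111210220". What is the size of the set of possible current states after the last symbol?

4

Start: {s0}
read 1: {s1, s2, s3}
read 1: {s0, s1, s2, s3}
read 1: {s0, s1, s2, s3}
read 2: {s0, s1, s2, s3}
read 1: {s0, s1, s2, s3}
read 0: {s0, s1, s2, s3}
read 2: {s0, s1, s2, s3}
read 2: {s0, s1, s2, s3}
read 0: {s0, s1, s2, s3}
Final reachable set {s0, s1, s2, s3} has 4 states.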